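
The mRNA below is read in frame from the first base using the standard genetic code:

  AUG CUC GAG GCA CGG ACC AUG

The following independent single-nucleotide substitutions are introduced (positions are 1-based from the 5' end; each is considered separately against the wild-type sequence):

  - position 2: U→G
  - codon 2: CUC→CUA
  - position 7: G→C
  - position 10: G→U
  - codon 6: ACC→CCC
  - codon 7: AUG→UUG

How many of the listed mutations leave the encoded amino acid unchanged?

Codon 1: AUG (Met) → AGG (Arg) — missense.
Codon 2: CUC (Leu) → CUA (Leu) — synonymous.
Codon 3: GAG (Glu) → CAG (Gln) — missense.
Codon 4: GCA (Ala) → UCA (Ser) — missense.
Codon 6: ACC (Thr) → CCC (Pro) — missense.
Codon 7: AUG (Met) → UUG (Leu) — missense.
Synonymous: 1 of 6.

1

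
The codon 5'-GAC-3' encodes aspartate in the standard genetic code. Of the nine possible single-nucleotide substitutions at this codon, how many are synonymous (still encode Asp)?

1

Position 1: none → 0 synonymous.
Position 2: none → 0 synonymous.
Position 3: GAU → 1 synonymous.
Total: 0 + 0 + 1 = 1.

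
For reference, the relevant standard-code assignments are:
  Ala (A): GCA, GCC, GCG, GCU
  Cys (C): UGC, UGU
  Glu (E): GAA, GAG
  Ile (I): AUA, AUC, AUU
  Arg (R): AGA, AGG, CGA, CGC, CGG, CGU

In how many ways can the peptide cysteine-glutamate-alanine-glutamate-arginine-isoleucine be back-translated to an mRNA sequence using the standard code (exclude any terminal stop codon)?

Cys: 2 codons.
Glu: 2 codons.
Ala: 4 codons.
Glu: 2 codons.
Arg: 6 codons.
Ile: 3 codons.
2 × 2 × 4 × 2 × 6 × 3 = 576.

576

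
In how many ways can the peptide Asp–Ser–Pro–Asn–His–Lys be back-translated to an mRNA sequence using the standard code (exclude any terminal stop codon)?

Asp: 2 codons.
Ser: 6 codons.
Pro: 4 codons.
Asn: 2 codons.
His: 2 codons.
Lys: 2 codons.
2 × 6 × 4 × 2 × 2 × 2 = 384.

384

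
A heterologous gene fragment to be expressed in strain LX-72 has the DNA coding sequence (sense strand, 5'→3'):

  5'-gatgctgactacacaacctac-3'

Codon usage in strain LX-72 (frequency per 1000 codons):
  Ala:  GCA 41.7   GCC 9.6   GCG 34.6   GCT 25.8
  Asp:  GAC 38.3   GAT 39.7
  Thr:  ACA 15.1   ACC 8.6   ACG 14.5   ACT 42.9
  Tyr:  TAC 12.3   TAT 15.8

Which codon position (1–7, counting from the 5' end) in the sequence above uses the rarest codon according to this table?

6

Codon 1 GAT (Asp): 39.7 per 1000.
Codon 2 GCT (Ala): 25.8 per 1000.
Codon 3 GAC (Asp): 38.3 per 1000.
Codon 4 TAC (Tyr): 12.3 per 1000.
Codon 5 ACA (Thr): 15.1 per 1000.
Codon 6 ACC (Thr): 8.6 per 1000.
Codon 7 TAC (Tyr): 12.3 per 1000.
Lowest frequency is 8.6 at codon 6.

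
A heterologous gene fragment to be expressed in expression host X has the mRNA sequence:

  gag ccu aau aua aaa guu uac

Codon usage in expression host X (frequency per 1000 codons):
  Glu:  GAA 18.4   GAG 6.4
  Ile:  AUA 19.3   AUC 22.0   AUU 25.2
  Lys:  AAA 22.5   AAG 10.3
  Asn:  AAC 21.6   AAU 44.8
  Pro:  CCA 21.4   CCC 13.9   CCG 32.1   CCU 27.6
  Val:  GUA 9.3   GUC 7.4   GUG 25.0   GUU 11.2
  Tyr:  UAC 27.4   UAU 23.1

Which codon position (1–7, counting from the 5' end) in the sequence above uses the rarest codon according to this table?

Codon 1 GAG (Glu): 6.4 per 1000.
Codon 2 CCU (Pro): 27.6 per 1000.
Codon 3 AAU (Asn): 44.8 per 1000.
Codon 4 AUA (Ile): 19.3 per 1000.
Codon 5 AAA (Lys): 22.5 per 1000.
Codon 6 GUU (Val): 11.2 per 1000.
Codon 7 UAC (Tyr): 27.4 per 1000.
Lowest frequency is 6.4 at codon 1.

1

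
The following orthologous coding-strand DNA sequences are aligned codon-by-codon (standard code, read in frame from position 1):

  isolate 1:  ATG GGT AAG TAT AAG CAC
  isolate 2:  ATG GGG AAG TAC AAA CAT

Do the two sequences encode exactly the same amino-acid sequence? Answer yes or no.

yes

Codon 1: ATG Met / ATG Met — identical.
Codon 2: GGT Gly / GGG Gly — synonymous.
Codon 3: AAG Lys / AAG Lys — identical.
Codon 4: TAT Tyr / TAC Tyr — synonymous.
Codon 5: AAG Lys / AAA Lys — synonymous.
Codon 6: CAC His / CAT His — synonymous.
Nonsynonymous differences: 0 → same protein.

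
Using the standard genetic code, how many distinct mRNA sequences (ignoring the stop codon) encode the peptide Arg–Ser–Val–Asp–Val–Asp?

2304

Arg: 6 codons.
Ser: 6 codons.
Val: 4 codons.
Asp: 2 codons.
Val: 4 codons.
Asp: 2 codons.
6 × 6 × 4 × 2 × 4 × 2 = 2304.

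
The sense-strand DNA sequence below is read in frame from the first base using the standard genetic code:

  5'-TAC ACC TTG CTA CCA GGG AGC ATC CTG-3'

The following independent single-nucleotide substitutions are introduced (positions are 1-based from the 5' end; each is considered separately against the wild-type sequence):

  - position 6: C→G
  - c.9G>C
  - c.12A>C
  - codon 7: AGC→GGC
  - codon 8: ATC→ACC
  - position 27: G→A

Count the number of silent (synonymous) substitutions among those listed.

Codon 2: ACC (Thr) → ACG (Thr) — synonymous.
Codon 3: TTG (Leu) → TTC (Phe) — missense.
Codon 4: CTA (Leu) → CTC (Leu) — synonymous.
Codon 7: AGC (Ser) → GGC (Gly) — missense.
Codon 8: ATC (Ile) → ACC (Thr) — missense.
Codon 9: CTG (Leu) → CTA (Leu) — synonymous.
Synonymous: 3 of 6.

3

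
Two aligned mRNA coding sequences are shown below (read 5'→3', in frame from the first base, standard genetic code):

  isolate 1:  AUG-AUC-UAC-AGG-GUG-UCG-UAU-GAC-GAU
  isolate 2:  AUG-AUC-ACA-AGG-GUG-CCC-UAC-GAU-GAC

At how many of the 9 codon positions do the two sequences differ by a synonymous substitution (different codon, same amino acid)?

3

Codon 1: AUG Met / AUG Met — identical.
Codon 2: AUC Ile / AUC Ile — identical.
Codon 3: UAC Tyr / ACA Thr — nonsynonymous.
Codon 4: AGG Arg / AGG Arg — identical.
Codon 5: GUG Val / GUG Val — identical.
Codon 6: UCG Ser / CCC Pro — nonsynonymous.
Codon 7: UAU Tyr / UAC Tyr — synonymous.
Codon 8: GAC Asp / GAU Asp — synonymous.
Codon 9: GAU Asp / GAC Asp — synonymous.
Synonymous differences: 3.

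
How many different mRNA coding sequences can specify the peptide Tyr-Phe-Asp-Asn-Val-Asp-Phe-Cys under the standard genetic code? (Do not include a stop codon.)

Tyr: 2 codons.
Phe: 2 codons.
Asp: 2 codons.
Asn: 2 codons.
Val: 4 codons.
Asp: 2 codons.
Phe: 2 codons.
Cys: 2 codons.
2 × 2 × 2 × 2 × 4 × 2 × 2 × 2 = 512.

512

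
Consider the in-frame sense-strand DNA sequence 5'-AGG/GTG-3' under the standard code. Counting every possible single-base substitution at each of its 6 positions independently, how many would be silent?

Codon 1 (AGG, Arg): 2 synonymous substitutions.
Codon 2 (GTG, Val): 3 synonymous substitutions.
Total: 2 + 3 = 5.

5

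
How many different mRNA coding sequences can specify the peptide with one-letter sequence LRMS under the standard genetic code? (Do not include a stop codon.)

216

Leu: 6 codons.
Arg: 6 codons.
Met: 1 codon.
Ser: 6 codons.
6 × 6 × 1 × 6 = 216.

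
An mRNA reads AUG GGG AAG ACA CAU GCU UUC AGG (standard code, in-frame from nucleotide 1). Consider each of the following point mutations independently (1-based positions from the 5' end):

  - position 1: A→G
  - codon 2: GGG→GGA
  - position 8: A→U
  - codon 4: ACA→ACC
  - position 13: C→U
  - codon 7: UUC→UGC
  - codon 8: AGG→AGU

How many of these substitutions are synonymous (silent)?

2

Codon 1: AUG (Met) → GUG (Val) — missense.
Codon 2: GGG (Gly) → GGA (Gly) — synonymous.
Codon 3: AAG (Lys) → AUG (Met) — missense.
Codon 4: ACA (Thr) → ACC (Thr) — synonymous.
Codon 5: CAU (His) → UAU (Tyr) — missense.
Codon 7: UUC (Phe) → UGC (Cys) — missense.
Codon 8: AGG (Arg) → AGU (Ser) — missense.
Synonymous: 2 of 7.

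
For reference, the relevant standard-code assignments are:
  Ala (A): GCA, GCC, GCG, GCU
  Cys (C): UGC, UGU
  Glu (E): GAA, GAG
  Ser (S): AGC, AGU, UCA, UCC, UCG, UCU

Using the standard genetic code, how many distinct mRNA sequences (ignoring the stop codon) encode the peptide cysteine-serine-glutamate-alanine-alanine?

Cys: 2 codons.
Ser: 6 codons.
Glu: 2 codons.
Ala: 4 codons.
Ala: 4 codons.
2 × 6 × 2 × 4 × 4 = 384.

384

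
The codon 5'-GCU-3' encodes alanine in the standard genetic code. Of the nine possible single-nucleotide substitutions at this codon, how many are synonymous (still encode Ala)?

Position 1: none → 0 synonymous.
Position 2: none → 0 synonymous.
Position 3: GCC, GCA, GCG → 3 synonymous.
Total: 0 + 0 + 3 = 3.

3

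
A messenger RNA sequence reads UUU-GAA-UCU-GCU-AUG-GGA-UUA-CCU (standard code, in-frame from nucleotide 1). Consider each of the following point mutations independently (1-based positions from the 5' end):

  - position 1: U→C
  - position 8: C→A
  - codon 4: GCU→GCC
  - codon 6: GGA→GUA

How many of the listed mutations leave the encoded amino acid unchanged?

Codon 1: UUU (Phe) → CUU (Leu) — missense.
Codon 3: UCU (Ser) → UAU (Tyr) — missense.
Codon 4: GCU (Ala) → GCC (Ala) — synonymous.
Codon 6: GGA (Gly) → GUA (Val) — missense.
Synonymous: 1 of 4.

1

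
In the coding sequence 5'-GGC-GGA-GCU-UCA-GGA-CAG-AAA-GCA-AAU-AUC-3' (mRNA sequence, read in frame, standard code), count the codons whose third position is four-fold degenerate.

Codon 1 GGC (Gly): third position 4-fold.
Codon 2 GGA (Gly): third position 4-fold.
Codon 3 GCU (Ala): third position 4-fold.
Codon 4 UCA (Ser): third position 4-fold.
Codon 5 GGA (Gly): third position 4-fold.
Codon 6 CAG (Gln): third position 2-fold.
Codon 7 AAA (Lys): third position 2-fold.
Codon 8 GCA (Ala): third position 4-fold.
Codon 9 AAU (Asn): third position 2-fold.
Codon 10 AUC (Ile): third position 3-fold.
Four-fold degenerate third positions: 6.

6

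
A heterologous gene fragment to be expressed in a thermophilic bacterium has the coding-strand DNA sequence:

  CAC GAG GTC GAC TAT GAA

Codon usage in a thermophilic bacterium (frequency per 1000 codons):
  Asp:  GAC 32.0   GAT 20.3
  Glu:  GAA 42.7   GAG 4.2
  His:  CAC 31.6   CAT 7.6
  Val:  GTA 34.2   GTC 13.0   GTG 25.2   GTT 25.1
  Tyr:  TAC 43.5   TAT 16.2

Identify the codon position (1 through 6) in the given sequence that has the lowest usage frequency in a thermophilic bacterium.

Codon 1 CAC (His): 31.6 per 1000.
Codon 2 GAG (Glu): 4.2 per 1000.
Codon 3 GTC (Val): 13.0 per 1000.
Codon 4 GAC (Asp): 32.0 per 1000.
Codon 5 TAT (Tyr): 16.2 per 1000.
Codon 6 GAA (Glu): 42.7 per 1000.
Lowest frequency is 4.2 at codon 2.

2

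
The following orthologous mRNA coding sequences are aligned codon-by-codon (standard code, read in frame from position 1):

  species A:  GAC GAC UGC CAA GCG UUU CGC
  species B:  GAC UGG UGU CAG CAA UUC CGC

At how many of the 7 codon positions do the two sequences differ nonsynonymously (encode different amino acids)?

2

Codon 1: GAC Asp / GAC Asp — identical.
Codon 2: GAC Asp / UGG Trp — nonsynonymous.
Codon 3: UGC Cys / UGU Cys — synonymous.
Codon 4: CAA Gln / CAG Gln — synonymous.
Codon 5: GCG Ala / CAA Gln — nonsynonymous.
Codon 6: UUU Phe / UUC Phe — synonymous.
Codon 7: CGC Arg / CGC Arg — identical.
Nonsynonymous differences: 2.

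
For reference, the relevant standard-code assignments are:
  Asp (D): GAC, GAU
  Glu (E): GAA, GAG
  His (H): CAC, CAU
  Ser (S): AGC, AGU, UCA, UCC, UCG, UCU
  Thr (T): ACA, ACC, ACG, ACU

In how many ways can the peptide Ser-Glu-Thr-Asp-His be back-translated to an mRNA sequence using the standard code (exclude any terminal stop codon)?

Ser: 6 codons.
Glu: 2 codons.
Thr: 4 codons.
Asp: 2 codons.
His: 2 codons.
6 × 2 × 4 × 2 × 2 = 192.

192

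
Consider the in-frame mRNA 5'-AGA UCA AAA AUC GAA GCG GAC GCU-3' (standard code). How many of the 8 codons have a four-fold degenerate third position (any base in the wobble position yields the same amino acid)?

3

Codon 1 AGA (Arg): third position 2-fold.
Codon 2 UCA (Ser): third position 4-fold.
Codon 3 AAA (Lys): third position 2-fold.
Codon 4 AUC (Ile): third position 3-fold.
Codon 5 GAA (Glu): third position 2-fold.
Codon 6 GCG (Ala): third position 4-fold.
Codon 7 GAC (Asp): third position 2-fold.
Codon 8 GCU (Ala): third position 4-fold.
Four-fold degenerate third positions: 3.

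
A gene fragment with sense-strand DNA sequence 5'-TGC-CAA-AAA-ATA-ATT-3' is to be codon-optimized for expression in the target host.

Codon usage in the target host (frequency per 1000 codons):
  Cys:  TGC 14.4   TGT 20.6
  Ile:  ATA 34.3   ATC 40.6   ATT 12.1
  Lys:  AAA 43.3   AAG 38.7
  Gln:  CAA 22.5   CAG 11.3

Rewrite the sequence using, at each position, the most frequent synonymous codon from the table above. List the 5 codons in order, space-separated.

TGT CAA AAA ATC ATC

Codon 1 (Cys): best is TGT at 20.6.
Codon 2 (Gln): best is CAA at 22.5.
Codon 3 (Lys): best is AAA at 43.3.
Codon 4 (Ile): best is ATC at 40.6.
Codon 5 (Ile): best is ATC at 40.6.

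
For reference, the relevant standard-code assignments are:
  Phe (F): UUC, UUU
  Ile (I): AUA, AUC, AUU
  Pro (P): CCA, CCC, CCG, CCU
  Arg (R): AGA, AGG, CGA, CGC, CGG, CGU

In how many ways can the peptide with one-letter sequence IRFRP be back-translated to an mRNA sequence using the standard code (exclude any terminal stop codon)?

Ile: 3 codons.
Arg: 6 codons.
Phe: 2 codons.
Arg: 6 codons.
Pro: 4 codons.
3 × 6 × 2 × 6 × 4 = 864.

864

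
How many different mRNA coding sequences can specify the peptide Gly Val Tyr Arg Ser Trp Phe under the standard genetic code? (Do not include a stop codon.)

Gly: 4 codons.
Val: 4 codons.
Tyr: 2 codons.
Arg: 6 codons.
Ser: 6 codons.
Trp: 1 codon.
Phe: 2 codons.
4 × 4 × 2 × 6 × 6 × 1 × 2 = 2304.

2304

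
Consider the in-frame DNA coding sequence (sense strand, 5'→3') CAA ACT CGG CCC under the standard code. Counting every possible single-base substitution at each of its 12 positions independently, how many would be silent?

Codon 1 (CAA, Gln): 1 synonymous substitution.
Codon 2 (ACT, Thr): 3 synonymous substitutions.
Codon 3 (CGG, Arg): 4 synonymous substitutions.
Codon 4 (CCC, Pro): 3 synonymous substitutions.
Total: 1 + 3 + 4 + 3 = 11.

11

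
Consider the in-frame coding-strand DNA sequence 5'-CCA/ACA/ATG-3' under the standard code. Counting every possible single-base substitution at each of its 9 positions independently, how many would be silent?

6

Codon 1 (CCA, Pro): 3 synonymous substitutions.
Codon 2 (ACA, Thr): 3 synonymous substitutions.
Codon 3 (ATG, Met): 0 synonymous substitutions.
Total: 3 + 3 + 0 = 6.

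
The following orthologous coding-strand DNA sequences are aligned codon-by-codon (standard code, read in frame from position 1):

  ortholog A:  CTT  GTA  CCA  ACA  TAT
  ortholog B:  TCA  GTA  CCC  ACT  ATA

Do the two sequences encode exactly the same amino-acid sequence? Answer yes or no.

no

Codon 1: CTT Leu / TCA Ser — nonsynonymous.
Codon 2: GTA Val / GTA Val — identical.
Codon 3: CCA Pro / CCC Pro — synonymous.
Codon 4: ACA Thr / ACT Thr — synonymous.
Codon 5: TAT Tyr / ATA Ile — nonsynonymous.
Nonsynonymous differences: 2 → different protein.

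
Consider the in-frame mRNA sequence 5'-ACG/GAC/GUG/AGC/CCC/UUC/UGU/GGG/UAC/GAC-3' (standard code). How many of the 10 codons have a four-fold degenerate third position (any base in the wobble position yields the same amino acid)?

Codon 1 ACG (Thr): third position 4-fold.
Codon 2 GAC (Asp): third position 2-fold.
Codon 3 GUG (Val): third position 4-fold.
Codon 4 AGC (Ser): third position 2-fold.
Codon 5 CCC (Pro): third position 4-fold.
Codon 6 UUC (Phe): third position 2-fold.
Codon 7 UGU (Cys): third position 2-fold.
Codon 8 GGG (Gly): third position 4-fold.
Codon 9 UAC (Tyr): third position 2-fold.
Codon 10 GAC (Asp): third position 2-fold.
Four-fold degenerate third positions: 4.

4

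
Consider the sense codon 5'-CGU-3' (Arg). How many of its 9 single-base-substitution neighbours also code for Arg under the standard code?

Position 1: none → 0 synonymous.
Position 2: none → 0 synonymous.
Position 3: CGC, CGA, CGG → 3 synonymous.
Total: 0 + 0 + 3 = 3.

3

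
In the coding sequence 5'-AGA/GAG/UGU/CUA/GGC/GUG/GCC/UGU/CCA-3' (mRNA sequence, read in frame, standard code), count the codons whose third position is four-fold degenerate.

Codon 1 AGA (Arg): third position 2-fold.
Codon 2 GAG (Glu): third position 2-fold.
Codon 3 UGU (Cys): third position 2-fold.
Codon 4 CUA (Leu): third position 4-fold.
Codon 5 GGC (Gly): third position 4-fold.
Codon 6 GUG (Val): third position 4-fold.
Codon 7 GCC (Ala): third position 4-fold.
Codon 8 UGU (Cys): third position 2-fold.
Codon 9 CCA (Pro): third position 4-fold.
Four-fold degenerate third positions: 5.

5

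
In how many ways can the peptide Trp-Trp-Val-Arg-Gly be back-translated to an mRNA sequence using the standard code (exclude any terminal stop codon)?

Trp: 1 codon.
Trp: 1 codon.
Val: 4 codons.
Arg: 6 codons.
Gly: 4 codons.
1 × 1 × 4 × 6 × 4 = 96.

96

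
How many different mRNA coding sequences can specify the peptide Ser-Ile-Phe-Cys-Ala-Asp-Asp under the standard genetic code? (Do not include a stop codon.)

1152

Ser: 6 codons.
Ile: 3 codons.
Phe: 2 codons.
Cys: 2 codons.
Ala: 4 codons.
Asp: 2 codons.
Asp: 2 codons.
6 × 3 × 2 × 2 × 4 × 2 × 2 = 1152.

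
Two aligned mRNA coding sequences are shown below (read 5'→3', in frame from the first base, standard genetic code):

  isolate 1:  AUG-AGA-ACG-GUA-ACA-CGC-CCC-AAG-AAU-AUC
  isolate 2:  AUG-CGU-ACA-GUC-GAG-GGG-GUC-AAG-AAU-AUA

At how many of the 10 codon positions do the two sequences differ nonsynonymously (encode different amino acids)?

Codon 1: AUG Met / AUG Met — identical.
Codon 2: AGA Arg / CGU Arg — synonymous.
Codon 3: ACG Thr / ACA Thr — synonymous.
Codon 4: GUA Val / GUC Val — synonymous.
Codon 5: ACA Thr / GAG Glu — nonsynonymous.
Codon 6: CGC Arg / GGG Gly — nonsynonymous.
Codon 7: CCC Pro / GUC Val — nonsynonymous.
Codon 8: AAG Lys / AAG Lys — identical.
Codon 9: AAU Asn / AAU Asn — identical.
Codon 10: AUC Ile / AUA Ile — synonymous.
Nonsynonymous differences: 3.

3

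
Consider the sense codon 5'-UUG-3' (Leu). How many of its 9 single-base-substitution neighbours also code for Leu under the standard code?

2

Position 1: CUG → 1 synonymous.
Position 2: none → 0 synonymous.
Position 3: UUA → 1 synonymous.
Total: 1 + 0 + 1 = 2.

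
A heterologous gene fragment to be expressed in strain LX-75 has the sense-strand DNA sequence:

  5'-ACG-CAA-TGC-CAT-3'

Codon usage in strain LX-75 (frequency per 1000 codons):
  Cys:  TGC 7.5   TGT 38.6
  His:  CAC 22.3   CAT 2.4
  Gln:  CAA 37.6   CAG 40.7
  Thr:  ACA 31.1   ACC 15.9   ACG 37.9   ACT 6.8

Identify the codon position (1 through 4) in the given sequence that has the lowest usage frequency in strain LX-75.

4

Codon 1 ACG (Thr): 37.9 per 1000.
Codon 2 CAA (Gln): 37.6 per 1000.
Codon 3 TGC (Cys): 7.5 per 1000.
Codon 4 CAT (His): 2.4 per 1000.
Lowest frequency is 2.4 at codon 4.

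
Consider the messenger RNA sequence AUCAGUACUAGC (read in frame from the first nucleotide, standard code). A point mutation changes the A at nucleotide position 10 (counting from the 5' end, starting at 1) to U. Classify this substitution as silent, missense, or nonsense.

Position 10 falls in codon 4: AGC → Ser.
After the substitution the codon is UGC → Cys.
Ser ≠ Cys, so this is a missense mutation.

missense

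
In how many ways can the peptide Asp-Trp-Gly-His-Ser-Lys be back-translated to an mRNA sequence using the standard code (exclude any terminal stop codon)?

192

Asp: 2 codons.
Trp: 1 codon.
Gly: 4 codons.
His: 2 codons.
Ser: 6 codons.
Lys: 2 codons.
2 × 1 × 4 × 2 × 6 × 2 = 192.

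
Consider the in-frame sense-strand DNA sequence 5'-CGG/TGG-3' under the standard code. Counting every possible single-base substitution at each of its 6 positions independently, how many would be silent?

Codon 1 (CGG, Arg): 4 synonymous substitutions.
Codon 2 (TGG, Trp): 0 synonymous substitutions.
Total: 4 + 0 = 4.

4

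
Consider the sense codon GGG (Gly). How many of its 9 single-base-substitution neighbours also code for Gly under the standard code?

3

Position 1: none → 0 synonymous.
Position 2: none → 0 synonymous.
Position 3: GGT, GGC, GGA → 3 synonymous.
Total: 0 + 0 + 3 = 3.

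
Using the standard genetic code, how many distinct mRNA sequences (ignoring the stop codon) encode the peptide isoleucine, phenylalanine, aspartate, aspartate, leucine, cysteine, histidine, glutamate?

Ile: 3 codons.
Phe: 2 codons.
Asp: 2 codons.
Asp: 2 codons.
Leu: 6 codons.
Cys: 2 codons.
His: 2 codons.
Glu: 2 codons.
3 × 2 × 2 × 2 × 6 × 2 × 2 × 2 = 1152.

1152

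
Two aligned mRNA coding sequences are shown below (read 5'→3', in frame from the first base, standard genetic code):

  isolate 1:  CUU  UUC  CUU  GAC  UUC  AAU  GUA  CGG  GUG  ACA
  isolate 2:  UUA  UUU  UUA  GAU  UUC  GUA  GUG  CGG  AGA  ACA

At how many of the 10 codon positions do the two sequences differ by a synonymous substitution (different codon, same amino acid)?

5

Codon 1: CUU Leu / UUA Leu — synonymous.
Codon 2: UUC Phe / UUU Phe — synonymous.
Codon 3: CUU Leu / UUA Leu — synonymous.
Codon 4: GAC Asp / GAU Asp — synonymous.
Codon 5: UUC Phe / UUC Phe — identical.
Codon 6: AAU Asn / GUA Val — nonsynonymous.
Codon 7: GUA Val / GUG Val — synonymous.
Codon 8: CGG Arg / CGG Arg — identical.
Codon 9: GUG Val / AGA Arg — nonsynonymous.
Codon 10: ACA Thr / ACA Thr — identical.
Synonymous differences: 5.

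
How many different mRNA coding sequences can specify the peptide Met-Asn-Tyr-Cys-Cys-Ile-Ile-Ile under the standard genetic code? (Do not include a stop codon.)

432

Met: 1 codon.
Asn: 2 codons.
Tyr: 2 codons.
Cys: 2 codons.
Cys: 2 codons.
Ile: 3 codons.
Ile: 3 codons.
Ile: 3 codons.
1 × 2 × 2 × 2 × 2 × 3 × 3 × 3 = 432.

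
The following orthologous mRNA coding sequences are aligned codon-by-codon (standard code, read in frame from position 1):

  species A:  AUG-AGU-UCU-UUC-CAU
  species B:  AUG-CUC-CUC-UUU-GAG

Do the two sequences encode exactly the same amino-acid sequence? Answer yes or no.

Codon 1: AUG Met / AUG Met — identical.
Codon 2: AGU Ser / CUC Leu — nonsynonymous.
Codon 3: UCU Ser / CUC Leu — nonsynonymous.
Codon 4: UUC Phe / UUU Phe — synonymous.
Codon 5: CAU His / GAG Glu — nonsynonymous.
Nonsynonymous differences: 3 → different protein.

no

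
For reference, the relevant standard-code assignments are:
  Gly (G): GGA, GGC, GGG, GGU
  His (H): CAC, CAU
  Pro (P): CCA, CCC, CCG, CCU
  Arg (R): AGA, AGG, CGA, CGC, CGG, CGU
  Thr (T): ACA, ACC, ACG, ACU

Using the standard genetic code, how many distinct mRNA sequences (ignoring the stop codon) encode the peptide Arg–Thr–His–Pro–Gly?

Arg: 6 codons.
Thr: 4 codons.
His: 2 codons.
Pro: 4 codons.
Gly: 4 codons.
6 × 4 × 2 × 4 × 4 = 768.

768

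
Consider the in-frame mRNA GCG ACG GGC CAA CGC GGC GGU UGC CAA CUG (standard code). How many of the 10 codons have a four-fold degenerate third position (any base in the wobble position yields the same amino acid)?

7

Codon 1 GCG (Ala): third position 4-fold.
Codon 2 ACG (Thr): third position 4-fold.
Codon 3 GGC (Gly): third position 4-fold.
Codon 4 CAA (Gln): third position 2-fold.
Codon 5 CGC (Arg): third position 4-fold.
Codon 6 GGC (Gly): third position 4-fold.
Codon 7 GGU (Gly): third position 4-fold.
Codon 8 UGC (Cys): third position 2-fold.
Codon 9 CAA (Gln): third position 2-fold.
Codon 10 CUG (Leu): third position 4-fold.
Four-fold degenerate third positions: 7.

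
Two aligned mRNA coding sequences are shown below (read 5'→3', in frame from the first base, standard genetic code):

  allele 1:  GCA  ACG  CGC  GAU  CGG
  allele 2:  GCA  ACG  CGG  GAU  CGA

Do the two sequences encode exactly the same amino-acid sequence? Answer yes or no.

yes

Codon 1: GCA Ala / GCA Ala — identical.
Codon 2: ACG Thr / ACG Thr — identical.
Codon 3: CGC Arg / CGG Arg — synonymous.
Codon 4: GAU Asp / GAU Asp — identical.
Codon 5: CGG Arg / CGA Arg — synonymous.
Nonsynonymous differences: 0 → same protein.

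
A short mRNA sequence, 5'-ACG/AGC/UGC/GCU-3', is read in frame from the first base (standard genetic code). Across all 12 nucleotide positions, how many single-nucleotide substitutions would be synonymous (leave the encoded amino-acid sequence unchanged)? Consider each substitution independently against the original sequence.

8

Codon 1 (ACG, Thr): 3 synonymous substitutions.
Codon 2 (AGC, Ser): 1 synonymous substitution.
Codon 3 (UGC, Cys): 1 synonymous substitution.
Codon 4 (GCU, Ala): 3 synonymous substitutions.
Total: 3 + 1 + 1 + 3 = 8.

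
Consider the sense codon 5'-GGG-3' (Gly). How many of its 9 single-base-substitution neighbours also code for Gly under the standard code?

3

Position 1: none → 0 synonymous.
Position 2: none → 0 synonymous.
Position 3: GGT, GGC, GGA → 3 synonymous.
Total: 0 + 0 + 3 = 3.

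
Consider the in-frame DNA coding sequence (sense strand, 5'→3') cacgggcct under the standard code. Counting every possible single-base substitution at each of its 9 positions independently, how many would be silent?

Codon 1 (CAC, His): 1 synonymous substitution.
Codon 2 (GGG, Gly): 3 synonymous substitutions.
Codon 3 (CCT, Pro): 3 synonymous substitutions.
Total: 1 + 3 + 3 = 7.

7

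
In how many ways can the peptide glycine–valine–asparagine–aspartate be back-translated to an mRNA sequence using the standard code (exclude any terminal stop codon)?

Gly: 4 codons.
Val: 4 codons.
Asn: 2 codons.
Asp: 2 codons.
4 × 4 × 2 × 2 = 64.

64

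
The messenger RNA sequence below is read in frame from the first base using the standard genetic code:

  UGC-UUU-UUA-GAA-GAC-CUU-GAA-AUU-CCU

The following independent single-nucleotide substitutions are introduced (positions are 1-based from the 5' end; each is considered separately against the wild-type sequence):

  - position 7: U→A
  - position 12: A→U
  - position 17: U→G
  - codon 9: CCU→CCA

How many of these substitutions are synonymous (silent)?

Codon 3: UUA (Leu) → AUA (Ile) — missense.
Codon 4: GAA (Glu) → GAU (Asp) — missense.
Codon 6: CUU (Leu) → CGU (Arg) — missense.
Codon 9: CCU (Pro) → CCA (Pro) — synonymous.
Synonymous: 1 of 4.

1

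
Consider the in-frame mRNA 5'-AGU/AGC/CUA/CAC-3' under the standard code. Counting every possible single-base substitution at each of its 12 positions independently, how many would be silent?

Codon 1 (AGU, Ser): 1 synonymous substitution.
Codon 2 (AGC, Ser): 1 synonymous substitution.
Codon 3 (CUA, Leu): 4 synonymous substitutions.
Codon 4 (CAC, His): 1 synonymous substitution.
Total: 1 + 1 + 4 + 1 = 7.

7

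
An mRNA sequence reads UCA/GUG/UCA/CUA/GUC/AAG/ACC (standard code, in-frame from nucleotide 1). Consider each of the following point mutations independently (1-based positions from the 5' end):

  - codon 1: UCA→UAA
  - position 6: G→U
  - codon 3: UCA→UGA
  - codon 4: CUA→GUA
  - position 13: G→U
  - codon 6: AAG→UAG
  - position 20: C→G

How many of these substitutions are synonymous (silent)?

Codon 1: UCA (Ser) → UAA (Stop) — nonsense.
Codon 2: GUG (Val) → GUU (Val) — synonymous.
Codon 3: UCA (Ser) → UGA (Stop) — nonsense.
Codon 4: CUA (Leu) → GUA (Val) — missense.
Codon 5: GUC (Val) → UUC (Phe) — missense.
Codon 6: AAG (Lys) → UAG (Stop) — nonsense.
Codon 7: ACC (Thr) → AGC (Ser) — missense.
Synonymous: 1 of 7.

1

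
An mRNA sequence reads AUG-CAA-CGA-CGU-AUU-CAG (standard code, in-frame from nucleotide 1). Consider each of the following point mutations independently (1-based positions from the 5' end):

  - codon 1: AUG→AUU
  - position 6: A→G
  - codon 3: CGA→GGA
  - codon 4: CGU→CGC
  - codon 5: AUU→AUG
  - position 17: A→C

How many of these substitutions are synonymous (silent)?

Codon 1: AUG (Met) → AUU (Ile) — missense.
Codon 2: CAA (Gln) → CAG (Gln) — synonymous.
Codon 3: CGA (Arg) → GGA (Gly) — missense.
Codon 4: CGU (Arg) → CGC (Arg) — synonymous.
Codon 5: AUU (Ile) → AUG (Met) — missense.
Codon 6: CAG (Gln) → CCG (Pro) — missense.
Synonymous: 2 of 6.

2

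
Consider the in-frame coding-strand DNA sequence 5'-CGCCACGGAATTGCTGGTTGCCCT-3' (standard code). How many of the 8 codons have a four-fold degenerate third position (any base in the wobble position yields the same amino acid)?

5

Codon 1 CGC (Arg): third position 4-fold.
Codon 2 CAC (His): third position 2-fold.
Codon 3 GGA (Gly): third position 4-fold.
Codon 4 ATT (Ile): third position 3-fold.
Codon 5 GCT (Ala): third position 4-fold.
Codon 6 GGT (Gly): third position 4-fold.
Codon 7 TGC (Cys): third position 2-fold.
Codon 8 CCT (Pro): third position 4-fold.
Four-fold degenerate third positions: 5.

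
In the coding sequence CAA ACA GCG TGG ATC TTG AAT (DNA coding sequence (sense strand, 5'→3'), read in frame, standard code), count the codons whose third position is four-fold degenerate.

2

Codon 1 CAA (Gln): third position 2-fold.
Codon 2 ACA (Thr): third position 4-fold.
Codon 3 GCG (Ala): third position 4-fold.
Codon 4 TGG (Trp): third position 1-fold.
Codon 5 ATC (Ile): third position 3-fold.
Codon 6 TTG (Leu): third position 2-fold.
Codon 7 AAT (Asn): third position 2-fold.
Four-fold degenerate third positions: 2.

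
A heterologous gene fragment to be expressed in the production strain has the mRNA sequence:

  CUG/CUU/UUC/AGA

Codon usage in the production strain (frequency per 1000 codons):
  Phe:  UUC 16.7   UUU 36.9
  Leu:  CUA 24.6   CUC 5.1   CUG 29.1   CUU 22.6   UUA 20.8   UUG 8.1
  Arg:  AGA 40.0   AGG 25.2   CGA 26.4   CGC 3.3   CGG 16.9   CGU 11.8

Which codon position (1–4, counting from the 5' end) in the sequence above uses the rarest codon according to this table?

Codon 1 CUG (Leu): 29.1 per 1000.
Codon 2 CUU (Leu): 22.6 per 1000.
Codon 3 UUC (Phe): 16.7 per 1000.
Codon 4 AGA (Arg): 40.0 per 1000.
Lowest frequency is 16.7 at codon 3.

3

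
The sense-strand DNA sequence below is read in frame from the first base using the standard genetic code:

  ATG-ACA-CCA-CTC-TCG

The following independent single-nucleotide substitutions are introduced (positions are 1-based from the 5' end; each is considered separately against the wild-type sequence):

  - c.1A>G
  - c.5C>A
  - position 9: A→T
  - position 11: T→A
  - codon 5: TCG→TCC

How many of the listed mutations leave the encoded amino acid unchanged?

2

Codon 1: ATG (Met) → GTG (Val) — missense.
Codon 2: ACA (Thr) → AAA (Lys) — missense.
Codon 3: CCA (Pro) → CCT (Pro) — synonymous.
Codon 4: CTC (Leu) → CAC (His) — missense.
Codon 5: TCG (Ser) → TCC (Ser) — synonymous.
Synonymous: 2 of 5.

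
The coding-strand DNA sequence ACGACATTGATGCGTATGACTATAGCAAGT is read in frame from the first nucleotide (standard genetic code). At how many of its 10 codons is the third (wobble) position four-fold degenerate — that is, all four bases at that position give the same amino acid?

5

Codon 1 ACG (Thr): third position 4-fold.
Codon 2 ACA (Thr): third position 4-fold.
Codon 3 TTG (Leu): third position 2-fold.
Codon 4 ATG (Met): third position 1-fold.
Codon 5 CGT (Arg): third position 4-fold.
Codon 6 ATG (Met): third position 1-fold.
Codon 7 ACT (Thr): third position 4-fold.
Codon 8 ATA (Ile): third position 3-fold.
Codon 9 GCA (Ala): third position 4-fold.
Codon 10 AGT (Ser): third position 2-fold.
Four-fold degenerate third positions: 5.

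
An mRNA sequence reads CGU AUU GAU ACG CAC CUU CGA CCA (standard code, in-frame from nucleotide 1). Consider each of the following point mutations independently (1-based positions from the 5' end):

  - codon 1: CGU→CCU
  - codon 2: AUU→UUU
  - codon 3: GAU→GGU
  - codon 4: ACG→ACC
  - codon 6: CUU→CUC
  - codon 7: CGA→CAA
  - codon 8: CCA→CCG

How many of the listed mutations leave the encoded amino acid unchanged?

Codon 1: CGU (Arg) → CCU (Pro) — missense.
Codon 2: AUU (Ile) → UUU (Phe) — missense.
Codon 3: GAU (Asp) → GGU (Gly) — missense.
Codon 4: ACG (Thr) → ACC (Thr) — synonymous.
Codon 6: CUU (Leu) → CUC (Leu) — synonymous.
Codon 7: CGA (Arg) → CAA (Gln) — missense.
Codon 8: CCA (Pro) → CCG (Pro) — synonymous.
Synonymous: 3 of 7.

3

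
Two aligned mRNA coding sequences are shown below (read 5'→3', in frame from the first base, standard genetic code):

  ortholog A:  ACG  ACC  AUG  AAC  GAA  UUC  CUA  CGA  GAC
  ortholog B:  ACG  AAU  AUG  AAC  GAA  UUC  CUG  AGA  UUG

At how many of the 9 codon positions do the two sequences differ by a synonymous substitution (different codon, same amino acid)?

Codon 1: ACG Thr / ACG Thr — identical.
Codon 2: ACC Thr / AAU Asn — nonsynonymous.
Codon 3: AUG Met / AUG Met — identical.
Codon 4: AAC Asn / AAC Asn — identical.
Codon 5: GAA Glu / GAA Glu — identical.
Codon 6: UUC Phe / UUC Phe — identical.
Codon 7: CUA Leu / CUG Leu — synonymous.
Codon 8: CGA Arg / AGA Arg — synonymous.
Codon 9: GAC Asp / UUG Leu — nonsynonymous.
Synonymous differences: 2.

2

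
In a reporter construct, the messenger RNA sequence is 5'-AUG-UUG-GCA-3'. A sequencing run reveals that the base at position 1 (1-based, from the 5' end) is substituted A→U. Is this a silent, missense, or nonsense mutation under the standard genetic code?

Position 1 falls in codon 1: AUG → Met.
After the substitution the codon is UUG → Leu.
Met ≠ Leu, so this is a missense mutation.

missense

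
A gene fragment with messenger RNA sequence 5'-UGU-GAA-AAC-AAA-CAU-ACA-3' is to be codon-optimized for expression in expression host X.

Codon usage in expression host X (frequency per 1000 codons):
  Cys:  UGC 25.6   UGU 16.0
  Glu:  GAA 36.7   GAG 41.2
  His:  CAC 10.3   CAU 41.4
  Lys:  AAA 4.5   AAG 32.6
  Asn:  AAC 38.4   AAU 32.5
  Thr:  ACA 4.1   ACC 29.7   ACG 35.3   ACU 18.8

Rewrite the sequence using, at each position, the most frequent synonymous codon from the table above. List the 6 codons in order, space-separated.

UGC GAG AAC AAG CAU ACG

Codon 1 (Cys): best is UGC at 25.6.
Codon 2 (Glu): best is GAG at 41.2.
Codon 3 (Asn): best is AAC at 38.4.
Codon 4 (Lys): best is AAG at 32.6.
Codon 5 (His): best is CAU at 41.4.
Codon 6 (Thr): best is ACG at 35.3.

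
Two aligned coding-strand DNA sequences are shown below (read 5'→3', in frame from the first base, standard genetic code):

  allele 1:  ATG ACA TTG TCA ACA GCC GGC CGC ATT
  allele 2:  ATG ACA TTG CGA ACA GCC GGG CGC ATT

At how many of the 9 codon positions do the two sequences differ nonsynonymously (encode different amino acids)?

1

Codon 1: ATG Met / ATG Met — identical.
Codon 2: ACA Thr / ACA Thr — identical.
Codon 3: TTG Leu / TTG Leu — identical.
Codon 4: TCA Ser / CGA Arg — nonsynonymous.
Codon 5: ACA Thr / ACA Thr — identical.
Codon 6: GCC Ala / GCC Ala — identical.
Codon 7: GGC Gly / GGG Gly — synonymous.
Codon 8: CGC Arg / CGC Arg — identical.
Codon 9: ATT Ile / ATT Ile — identical.
Nonsynonymous differences: 1.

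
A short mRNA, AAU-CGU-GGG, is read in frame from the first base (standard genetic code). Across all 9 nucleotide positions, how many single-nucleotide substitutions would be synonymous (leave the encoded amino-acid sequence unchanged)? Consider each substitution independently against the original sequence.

Codon 1 (AAU, Asn): 1 synonymous substitution.
Codon 2 (CGU, Arg): 3 synonymous substitutions.
Codon 3 (GGG, Gly): 3 synonymous substitutions.
Total: 1 + 3 + 3 = 7.

7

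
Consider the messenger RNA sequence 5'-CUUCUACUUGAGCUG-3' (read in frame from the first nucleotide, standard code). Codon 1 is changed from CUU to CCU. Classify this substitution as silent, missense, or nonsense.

Position 2 falls in codon 1: CUU → Leu.
After the substitution the codon is CCU → Pro.
Leu ≠ Pro, so this is a missense mutation.

missense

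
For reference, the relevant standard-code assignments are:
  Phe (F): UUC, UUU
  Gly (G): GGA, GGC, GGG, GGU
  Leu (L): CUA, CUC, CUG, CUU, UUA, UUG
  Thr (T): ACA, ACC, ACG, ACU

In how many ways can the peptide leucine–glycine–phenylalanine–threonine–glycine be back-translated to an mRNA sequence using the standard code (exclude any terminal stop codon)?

768

Leu: 6 codons.
Gly: 4 codons.
Phe: 2 codons.
Thr: 4 codons.
Gly: 4 codons.
6 × 4 × 2 × 4 × 4 = 768.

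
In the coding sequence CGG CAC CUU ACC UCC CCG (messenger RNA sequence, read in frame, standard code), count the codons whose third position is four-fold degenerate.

5

Codon 1 CGG (Arg): third position 4-fold.
Codon 2 CAC (His): third position 2-fold.
Codon 3 CUU (Leu): third position 4-fold.
Codon 4 ACC (Thr): third position 4-fold.
Codon 5 UCC (Ser): third position 4-fold.
Codon 6 CCG (Pro): third position 4-fold.
Four-fold degenerate third positions: 5.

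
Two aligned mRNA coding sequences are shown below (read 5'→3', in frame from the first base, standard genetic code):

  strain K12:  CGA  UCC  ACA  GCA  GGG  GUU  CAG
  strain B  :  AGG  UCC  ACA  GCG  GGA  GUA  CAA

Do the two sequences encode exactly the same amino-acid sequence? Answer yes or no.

yes

Codon 1: CGA Arg / AGG Arg — synonymous.
Codon 2: UCC Ser / UCC Ser — identical.
Codon 3: ACA Thr / ACA Thr — identical.
Codon 4: GCA Ala / GCG Ala — synonymous.
Codon 5: GGG Gly / GGA Gly — synonymous.
Codon 6: GUU Val / GUA Val — synonymous.
Codon 7: CAG Gln / CAA Gln — synonymous.
Nonsynonymous differences: 0 → same protein.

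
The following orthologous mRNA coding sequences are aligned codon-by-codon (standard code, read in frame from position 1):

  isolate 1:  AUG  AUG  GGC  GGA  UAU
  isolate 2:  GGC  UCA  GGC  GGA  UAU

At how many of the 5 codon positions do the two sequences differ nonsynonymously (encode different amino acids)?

Codon 1: AUG Met / GGC Gly — nonsynonymous.
Codon 2: AUG Met / UCA Ser — nonsynonymous.
Codon 3: GGC Gly / GGC Gly — identical.
Codon 4: GGA Gly / GGA Gly — identical.
Codon 5: UAU Tyr / UAU Tyr — identical.
Nonsynonymous differences: 2.

2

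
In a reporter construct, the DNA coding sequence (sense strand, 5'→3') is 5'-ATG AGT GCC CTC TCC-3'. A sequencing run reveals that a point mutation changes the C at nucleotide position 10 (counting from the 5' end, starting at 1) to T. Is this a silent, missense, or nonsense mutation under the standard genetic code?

missense

Position 10 falls in codon 4: CTC → Leu.
After the substitution the codon is TTC → Phe.
Leu ≠ Phe, so this is a missense mutation.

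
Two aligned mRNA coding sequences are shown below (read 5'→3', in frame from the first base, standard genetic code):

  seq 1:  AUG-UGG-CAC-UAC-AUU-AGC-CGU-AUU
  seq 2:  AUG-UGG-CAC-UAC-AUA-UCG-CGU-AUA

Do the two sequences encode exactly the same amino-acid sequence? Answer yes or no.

Codon 1: AUG Met / AUG Met — identical.
Codon 2: UGG Trp / UGG Trp — identical.
Codon 3: CAC His / CAC His — identical.
Codon 4: UAC Tyr / UAC Tyr — identical.
Codon 5: AUU Ile / AUA Ile — synonymous.
Codon 6: AGC Ser / UCG Ser — synonymous.
Codon 7: CGU Arg / CGU Arg — identical.
Codon 8: AUU Ile / AUA Ile — synonymous.
Nonsynonymous differences: 0 → same protein.

yes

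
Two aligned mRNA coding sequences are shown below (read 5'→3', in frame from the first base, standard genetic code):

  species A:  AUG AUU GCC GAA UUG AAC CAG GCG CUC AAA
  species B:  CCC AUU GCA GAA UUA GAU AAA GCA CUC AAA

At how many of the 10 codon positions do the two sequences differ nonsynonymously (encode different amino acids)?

Codon 1: AUG Met / CCC Pro — nonsynonymous.
Codon 2: AUU Ile / AUU Ile — identical.
Codon 3: GCC Ala / GCA Ala — synonymous.
Codon 4: GAA Glu / GAA Glu — identical.
Codon 5: UUG Leu / UUA Leu — synonymous.
Codon 6: AAC Asn / GAU Asp — nonsynonymous.
Codon 7: CAG Gln / AAA Lys — nonsynonymous.
Codon 8: GCG Ala / GCA Ala — synonymous.
Codon 9: CUC Leu / CUC Leu — identical.
Codon 10: AAA Lys / AAA Lys — identical.
Nonsynonymous differences: 3.

3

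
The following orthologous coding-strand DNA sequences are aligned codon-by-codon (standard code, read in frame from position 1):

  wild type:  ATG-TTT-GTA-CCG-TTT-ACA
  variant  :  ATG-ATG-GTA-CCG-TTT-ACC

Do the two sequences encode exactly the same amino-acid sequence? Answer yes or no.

no

Codon 1: ATG Met / ATG Met — identical.
Codon 2: TTT Phe / ATG Met — nonsynonymous.
Codon 3: GTA Val / GTA Val — identical.
Codon 4: CCG Pro / CCG Pro — identical.
Codon 5: TTT Phe / TTT Phe — identical.
Codon 6: ACA Thr / ACC Thr — synonymous.
Nonsynonymous differences: 1 → different protein.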